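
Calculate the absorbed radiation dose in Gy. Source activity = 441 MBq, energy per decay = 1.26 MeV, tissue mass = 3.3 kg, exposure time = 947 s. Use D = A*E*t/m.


A = 441 MBq = 4.4100e+08 Bq
E = 1.26 MeV = 2.01852e-13 J
D = A*E*t/m = 4.4100e+08*2.01852e-13*947/3.3
D = 0.02555 Gy


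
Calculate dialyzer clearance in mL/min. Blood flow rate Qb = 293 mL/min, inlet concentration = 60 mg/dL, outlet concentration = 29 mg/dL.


K = Qb * (Cb_in - Cb_out) / Cb_in
K = 293 * (60 - 29) / 60
K = 151.4 mL/min


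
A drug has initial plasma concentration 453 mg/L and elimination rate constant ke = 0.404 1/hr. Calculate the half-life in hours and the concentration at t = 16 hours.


t_half = ln(2) / ke = 0.693147 / 0.404 = 1.716 hr
C(t) = C0 * exp(-ke*t) = 453 * exp(-0.404*16)
C(16) = 0.706 mg/L


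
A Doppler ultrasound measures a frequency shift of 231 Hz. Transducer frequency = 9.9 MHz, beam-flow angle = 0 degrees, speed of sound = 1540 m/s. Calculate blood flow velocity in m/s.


v = fd * c / (2 * f0 * cos(theta))
v = 231 * 1540 / (2 * 9.9000e+06 * cos(0))
v = 0.01797 m/s


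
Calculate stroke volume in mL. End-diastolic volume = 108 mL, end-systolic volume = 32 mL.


SV = EDV - ESV
SV = 108 - 32
SV = 76 mL


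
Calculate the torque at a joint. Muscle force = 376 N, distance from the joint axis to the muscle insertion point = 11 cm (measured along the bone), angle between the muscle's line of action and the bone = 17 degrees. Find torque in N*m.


Torque = F * d * sin(theta)   (moment arm = d*sin(theta))
d = 11 cm = 0.11 m
Torque = 376 * 0.11 * sin(17)
Torque = 12.09 N*m


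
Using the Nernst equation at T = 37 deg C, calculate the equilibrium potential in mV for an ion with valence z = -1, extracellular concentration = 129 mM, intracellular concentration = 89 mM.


E = (RT/(zF)) * ln(C_out/C_in)
T = 37 + 273.15 = 310.15 K
E = (8.314 * 310.15 / (-1 * 96485)) * ln(129/89)
E = -9.92 mV


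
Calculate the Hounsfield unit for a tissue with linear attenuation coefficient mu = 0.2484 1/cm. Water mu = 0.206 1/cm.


HU = ((mu_tissue - mu_water) / mu_water) * 1000
HU = ((0.2484 - 0.206) / 0.206) * 1000
HU = 205.8


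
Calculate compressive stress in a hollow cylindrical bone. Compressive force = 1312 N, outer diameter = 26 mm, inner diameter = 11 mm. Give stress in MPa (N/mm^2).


A = pi*(r_o^2 - r_i^2)
r_o = 13 mm, r_i = 5.5 mm
A = 435.896 mm^2
sigma = F/A = 1312 / 435.896
sigma = 3.01 MPa


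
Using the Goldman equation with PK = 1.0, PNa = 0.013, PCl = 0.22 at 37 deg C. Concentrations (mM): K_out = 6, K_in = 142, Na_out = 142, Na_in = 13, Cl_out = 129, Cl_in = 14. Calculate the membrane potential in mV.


Vm = (RT/F)*ln((PK*Ko + PNa*Nao + PCl*Cli)/(PK*Ki + PNa*Nai + PCl*Clo))
Numer = 10.926, Denom = 170.549
Vm = -73.44 mV


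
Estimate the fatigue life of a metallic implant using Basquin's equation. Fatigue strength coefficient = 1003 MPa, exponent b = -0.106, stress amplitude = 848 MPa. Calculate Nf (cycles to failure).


sigma_a = sigma_f' * (2Nf)^b
2Nf = (sigma_a/sigma_f')^(1/b)
2Nf = (848/1003)^(1/-0.106)
2Nf = 4.8728583
Nf = 2.436


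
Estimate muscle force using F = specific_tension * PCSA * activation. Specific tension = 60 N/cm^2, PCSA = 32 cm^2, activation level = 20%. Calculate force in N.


F = sigma * PCSA * activation
F = 60 * 32 * 0.2
F = 384 N


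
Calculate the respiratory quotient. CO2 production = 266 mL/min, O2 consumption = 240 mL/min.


RQ = VCO2 / VO2
RQ = 266 / 240
RQ = 1.108


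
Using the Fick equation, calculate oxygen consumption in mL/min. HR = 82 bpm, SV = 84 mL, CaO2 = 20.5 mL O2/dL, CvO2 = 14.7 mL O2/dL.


CO = HR*SV = 82*84/1000 = 6.888 L/min
a-v O2 diff = 20.5 - 14.7 = 5.8 mL/dL
VO2 = CO * (CaO2-CvO2) * 10 dL/L
VO2 = 6.888 * 5.8 * 10
VO2 = 399.5 mL/min


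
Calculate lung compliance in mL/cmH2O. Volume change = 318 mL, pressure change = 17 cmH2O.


C = dV / dP
C = 318 / 17
C = 18.71 mL/cmH2O


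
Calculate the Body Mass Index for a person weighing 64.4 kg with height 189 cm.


BMI = weight / height^2
height = 189 cm = 1.89 m
BMI = 64.4 / 1.89^2
BMI = 18.03 kg/m^2


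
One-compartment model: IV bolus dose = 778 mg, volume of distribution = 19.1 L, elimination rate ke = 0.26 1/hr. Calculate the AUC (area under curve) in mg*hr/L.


C0 = Dose/Vd = 778/19.1 = 40.733 mg/L
AUC = C0/ke = 40.733/0.26
AUC = 156.7 mg*hr/L


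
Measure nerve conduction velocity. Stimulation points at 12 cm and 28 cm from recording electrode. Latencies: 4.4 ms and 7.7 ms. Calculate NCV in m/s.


Distance = (28 - 12) / 100 = 0.16 m
dt = (7.7 - 4.4) / 1000 = 0.0033 s
NCV = dist / dt = 48.48 m/s


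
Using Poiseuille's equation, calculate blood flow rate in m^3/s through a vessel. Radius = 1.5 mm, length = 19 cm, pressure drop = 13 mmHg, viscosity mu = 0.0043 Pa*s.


Q = pi*r^4*dP / (8*mu*L)
r = 0.0015 m, L = 0.19 m
dP = 13 mmHg = 1733.186 Pa
Q = 4.2174e-06 m^3/s


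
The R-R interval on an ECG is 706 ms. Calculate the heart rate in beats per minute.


HR = 60 / RR_interval(s)
RR = 706 ms = 0.706 s
HR = 60 / 0.706 = 84.99 bpm


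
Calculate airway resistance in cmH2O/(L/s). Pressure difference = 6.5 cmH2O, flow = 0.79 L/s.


R = dP / flow
R = 6.5 / 0.79
R = 8.228 cmH2O/(L/s)


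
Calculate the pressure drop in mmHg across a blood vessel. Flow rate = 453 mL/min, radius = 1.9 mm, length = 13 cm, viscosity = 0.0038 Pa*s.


dP = 8*mu*L*Q / (pi*r^4)
Q = 453 mL/min = 7.55e-06 m^3/s
dP = 728.785 Pa = 728.785 / 133.322 mmHg = 5.466 mmHg


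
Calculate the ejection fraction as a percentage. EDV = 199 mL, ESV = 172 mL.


SV = EDV - ESV = 199 - 172 = 27 mL
EF = SV/EDV * 100 = 27/199 * 100
EF = 13.57%


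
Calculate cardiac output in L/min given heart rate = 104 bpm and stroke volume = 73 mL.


CO = HR * SV
CO = 104 * 73 / 1000
CO = 7.592 L/min


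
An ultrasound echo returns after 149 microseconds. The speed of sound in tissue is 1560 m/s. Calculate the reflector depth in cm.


depth = c * t / 2
t = 149 us = 1.4900e-04 s
depth = 1560 * 1.4900e-04 / 2
depth = 0.11622 m = 11.622 cm


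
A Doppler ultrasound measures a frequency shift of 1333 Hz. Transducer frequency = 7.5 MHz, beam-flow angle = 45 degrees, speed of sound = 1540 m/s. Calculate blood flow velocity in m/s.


v = fd * c / (2 * f0 * cos(theta))
v = 1333 * 1540 / (2 * 7.5000e+06 * cos(45))
v = 0.1935 m/s


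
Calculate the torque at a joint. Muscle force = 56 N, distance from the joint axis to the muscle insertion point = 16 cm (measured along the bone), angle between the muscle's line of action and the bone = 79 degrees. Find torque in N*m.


Torque = F * d * sin(theta)   (moment arm = d*sin(theta))
d = 16 cm = 0.16 m
Torque = 56 * 0.16 * sin(79)
Torque = 8.795 N*m


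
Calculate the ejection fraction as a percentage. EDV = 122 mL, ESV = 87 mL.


SV = EDV - ESV = 122 - 87 = 35 mL
EF = SV/EDV * 100 = 35/122 * 100
EF = 28.69%


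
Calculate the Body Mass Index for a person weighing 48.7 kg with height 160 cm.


BMI = weight / height^2
height = 160 cm = 1.6 m
BMI = 48.7 / 1.6^2
BMI = 19.02 kg/m^2


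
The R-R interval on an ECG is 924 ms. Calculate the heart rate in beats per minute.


HR = 60 / RR_interval(s)
RR = 924 ms = 0.924 s
HR = 60 / 0.924 = 64.94 bpm


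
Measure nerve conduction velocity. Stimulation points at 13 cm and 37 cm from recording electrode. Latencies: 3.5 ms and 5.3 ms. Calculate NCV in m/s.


Distance = (37 - 13) / 100 = 0.24 m
dt = (5.3 - 3.5) / 1000 = 0.0018 s
NCV = dist / dt = 133.3 m/s


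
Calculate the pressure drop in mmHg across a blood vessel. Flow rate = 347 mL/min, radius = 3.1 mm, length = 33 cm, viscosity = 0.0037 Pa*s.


dP = 8*mu*L*Q / (pi*r^4)
Q = 347 mL/min = 5.78333e-06 m^3/s
dP = 194.709 Pa = 194.709 / 133.322 mmHg = 1.46 mmHg


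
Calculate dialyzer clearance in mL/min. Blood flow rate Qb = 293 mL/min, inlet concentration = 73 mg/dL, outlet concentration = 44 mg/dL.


K = Qb * (Cb_in - Cb_out) / Cb_in
K = 293 * (73 - 44) / 73
K = 116.4 mL/min


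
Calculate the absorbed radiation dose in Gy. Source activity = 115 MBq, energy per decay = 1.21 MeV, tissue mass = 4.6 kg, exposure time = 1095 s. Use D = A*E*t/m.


A = 115 MBq = 1.1500e+08 Bq
E = 1.21 MeV = 1.93842e-13 J
D = A*E*t/m = 1.1500e+08*1.93842e-13*1095/4.6
D = 0.005306 Gy


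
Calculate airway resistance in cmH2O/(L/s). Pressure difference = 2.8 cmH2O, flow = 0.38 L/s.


R = dP / flow
R = 2.8 / 0.38
R = 7.368 cmH2O/(L/s)


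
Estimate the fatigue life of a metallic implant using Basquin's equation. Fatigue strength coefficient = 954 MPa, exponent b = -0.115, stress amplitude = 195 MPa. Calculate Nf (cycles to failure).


sigma_a = sigma_f' * (2Nf)^b
2Nf = (sigma_a/sigma_f')^(1/b)
2Nf = (195/954)^(1/-0.115)
2Nf = 990311.57
Nf = 4.952e+05


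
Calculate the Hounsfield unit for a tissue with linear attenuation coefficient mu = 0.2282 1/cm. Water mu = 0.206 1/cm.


HU = ((mu_tissue - mu_water) / mu_water) * 1000
HU = ((0.2282 - 0.206) / 0.206) * 1000
HU = 107.8


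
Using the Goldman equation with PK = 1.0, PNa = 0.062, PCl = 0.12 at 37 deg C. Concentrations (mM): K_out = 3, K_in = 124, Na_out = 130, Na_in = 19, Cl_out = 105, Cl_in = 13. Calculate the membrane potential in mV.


Vm = (RT/F)*ln((PK*Ko + PNa*Nao + PCl*Cli)/(PK*Ki + PNa*Nai + PCl*Clo))
Numer = 12.62, Denom = 137.778
Vm = -63.88 mV


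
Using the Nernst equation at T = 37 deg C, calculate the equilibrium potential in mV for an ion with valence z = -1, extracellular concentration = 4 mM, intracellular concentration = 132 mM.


E = (RT/(zF)) * ln(C_out/C_in)
T = 37 + 273.15 = 310.15 K
E = (8.314 * 310.15 / (-1 * 96485)) * ln(4/132)
E = 93.45 mV


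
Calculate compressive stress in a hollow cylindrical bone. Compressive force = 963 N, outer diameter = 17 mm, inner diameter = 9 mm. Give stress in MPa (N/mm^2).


A = pi*(r_o^2 - r_i^2)
r_o = 8.5 mm, r_i = 4.5 mm
A = 163.363 mm^2
sigma = F/A = 963 / 163.363
sigma = 5.895 MPa


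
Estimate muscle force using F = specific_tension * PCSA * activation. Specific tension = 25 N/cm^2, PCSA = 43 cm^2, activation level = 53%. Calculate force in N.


F = sigma * PCSA * activation
F = 25 * 43 * 0.53
F = 569.8 N


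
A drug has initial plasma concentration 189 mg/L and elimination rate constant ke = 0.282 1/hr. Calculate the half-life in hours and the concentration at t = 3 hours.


t_half = ln(2) / ke = 0.693147 / 0.282 = 2.458 hr
C(t) = C0 * exp(-ke*t) = 189 * exp(-0.282*3)
C(3) = 81.11 mg/L


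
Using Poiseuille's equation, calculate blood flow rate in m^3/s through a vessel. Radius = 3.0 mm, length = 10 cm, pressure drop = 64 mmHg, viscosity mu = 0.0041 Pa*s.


Q = pi*r^4*dP / (8*mu*L)
r = 0.003 m, L = 0.1 m
dP = 64 mmHg = 8532.608 Pa
Q = 6.6198e-04 m^3/s


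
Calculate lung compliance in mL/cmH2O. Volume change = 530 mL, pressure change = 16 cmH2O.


C = dV / dP
C = 530 / 16
C = 33.12 mL/cmH2O


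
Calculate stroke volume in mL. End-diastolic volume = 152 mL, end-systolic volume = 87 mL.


SV = EDV - ESV
SV = 152 - 87
SV = 65 mL


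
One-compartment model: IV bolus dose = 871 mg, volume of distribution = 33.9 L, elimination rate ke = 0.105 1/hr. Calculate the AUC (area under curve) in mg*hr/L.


C0 = Dose/Vd = 871/33.9 = 25.6932 mg/L
AUC = C0/ke = 25.6932/0.105
AUC = 244.7 mg*hr/L


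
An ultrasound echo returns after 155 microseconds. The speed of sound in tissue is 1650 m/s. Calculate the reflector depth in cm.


depth = c * t / 2
t = 155 us = 1.5500e-04 s
depth = 1650 * 1.5500e-04 / 2
depth = 0.127875 m = 12.7875 cm


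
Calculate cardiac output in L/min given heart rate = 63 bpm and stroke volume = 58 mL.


CO = HR * SV
CO = 63 * 58 / 1000
CO = 3.654 L/min


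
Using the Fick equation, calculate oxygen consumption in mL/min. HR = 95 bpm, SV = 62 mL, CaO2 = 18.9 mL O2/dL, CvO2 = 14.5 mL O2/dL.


CO = HR*SV = 95*62/1000 = 5.89 L/min
a-v O2 diff = 18.9 - 14.5 = 4.4 mL/dL
VO2 = CO * (CaO2-CvO2) * 10 dL/L
VO2 = 5.89 * 4.4 * 10
VO2 = 259.2 mL/min


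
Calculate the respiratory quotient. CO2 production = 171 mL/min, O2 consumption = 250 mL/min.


RQ = VCO2 / VO2
RQ = 171 / 250
RQ = 0.684


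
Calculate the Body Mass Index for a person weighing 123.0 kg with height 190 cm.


BMI = weight / height^2
height = 190 cm = 1.9 m
BMI = 123.0 / 1.9^2
BMI = 34.07 kg/m^2


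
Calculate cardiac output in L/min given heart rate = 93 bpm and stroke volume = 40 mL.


CO = HR * SV
CO = 93 * 40 / 1000
CO = 3.72 L/min


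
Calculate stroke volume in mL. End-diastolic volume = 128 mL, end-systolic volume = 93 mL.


SV = EDV - ESV
SV = 128 - 93
SV = 35 mL


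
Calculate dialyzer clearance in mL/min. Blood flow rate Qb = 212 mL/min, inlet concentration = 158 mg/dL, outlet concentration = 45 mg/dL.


K = Qb * (Cb_in - Cb_out) / Cb_in
K = 212 * (158 - 45) / 158
K = 151.6 mL/min


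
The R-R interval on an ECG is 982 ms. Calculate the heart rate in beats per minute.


HR = 60 / RR_interval(s)
RR = 982 ms = 0.982 s
HR = 60 / 0.982 = 61.1 bpm


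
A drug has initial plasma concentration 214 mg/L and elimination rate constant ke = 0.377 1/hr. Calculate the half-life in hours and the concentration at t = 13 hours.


t_half = ln(2) / ke = 0.693147 / 0.377 = 1.839 hr
C(t) = C0 * exp(-ke*t) = 214 * exp(-0.377*13)
C(13) = 1.592 mg/L


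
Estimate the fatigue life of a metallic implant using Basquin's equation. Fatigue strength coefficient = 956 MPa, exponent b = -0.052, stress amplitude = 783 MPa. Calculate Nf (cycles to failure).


sigma_a = sigma_f' * (2Nf)^b
2Nf = (sigma_a/sigma_f')^(1/b)
2Nf = (783/956)^(1/-0.052)
2Nf = 46.476485
Nf = 23.24


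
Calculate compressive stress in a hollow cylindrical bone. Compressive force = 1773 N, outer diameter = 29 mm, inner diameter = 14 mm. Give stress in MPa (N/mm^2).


A = pi*(r_o^2 - r_i^2)
r_o = 14.5 mm, r_i = 7 mm
A = 506.582 mm^2
sigma = F/A = 1773 / 506.582
sigma = 3.5 MPa


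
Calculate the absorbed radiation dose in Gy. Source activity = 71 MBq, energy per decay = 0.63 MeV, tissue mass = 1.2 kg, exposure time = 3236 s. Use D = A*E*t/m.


A = 71 MBq = 7.1000e+07 Bq
E = 0.63 MeV = 1.00926e-13 J
D = A*E*t/m = 7.1000e+07*1.00926e-13*3236/1.2
D = 0.01932 Gy


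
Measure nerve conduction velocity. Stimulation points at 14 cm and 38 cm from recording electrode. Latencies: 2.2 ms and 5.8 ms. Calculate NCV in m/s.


Distance = (38 - 14) / 100 = 0.24 m
dt = (5.8 - 2.2) / 1000 = 0.0036 s
NCV = dist / dt = 66.67 m/s


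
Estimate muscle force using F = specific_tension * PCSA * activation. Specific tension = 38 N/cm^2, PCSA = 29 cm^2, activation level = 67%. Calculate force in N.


F = sigma * PCSA * activation
F = 38 * 29 * 0.67
F = 738.3 N


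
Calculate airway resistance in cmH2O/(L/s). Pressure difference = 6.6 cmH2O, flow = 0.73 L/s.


R = dP / flow
R = 6.6 / 0.73
R = 9.041 cmH2O/(L/s)


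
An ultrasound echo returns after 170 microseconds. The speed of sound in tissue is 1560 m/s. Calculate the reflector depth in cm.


depth = c * t / 2
t = 170 us = 1.7000e-04 s
depth = 1560 * 1.7000e-04 / 2
depth = 0.1326 m = 13.26 cm


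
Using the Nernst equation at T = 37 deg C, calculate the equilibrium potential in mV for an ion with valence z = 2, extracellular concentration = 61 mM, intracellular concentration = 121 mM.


E = (RT/(zF)) * ln(C_out/C_in)
T = 37 + 273.15 = 310.15 K
E = (8.314 * 310.15 / (2 * 96485)) * ln(61/121)
E = -9.152 mV


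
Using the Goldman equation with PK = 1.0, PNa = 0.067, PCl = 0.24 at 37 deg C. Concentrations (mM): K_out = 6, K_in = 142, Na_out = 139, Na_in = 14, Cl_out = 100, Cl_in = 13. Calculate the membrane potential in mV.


Vm = (RT/F)*ln((PK*Ko + PNa*Nao + PCl*Cli)/(PK*Ki + PNa*Nai + PCl*Clo))
Numer = 18.433, Denom = 166.938
Vm = -58.89 mV


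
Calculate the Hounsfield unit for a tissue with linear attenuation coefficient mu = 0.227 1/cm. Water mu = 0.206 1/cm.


HU = ((mu_tissue - mu_water) / mu_water) * 1000
HU = ((0.227 - 0.206) / 0.206) * 1000
HU = 101.9


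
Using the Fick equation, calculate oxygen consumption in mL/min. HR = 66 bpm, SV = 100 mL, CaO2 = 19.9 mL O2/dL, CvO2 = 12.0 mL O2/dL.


CO = HR*SV = 66*100/1000 = 6.6 L/min
a-v O2 diff = 19.9 - 12.0 = 7.9 mL/dL
VO2 = CO * (CaO2-CvO2) * 10 dL/L
VO2 = 6.6 * 7.9 * 10
VO2 = 521.4 mL/min


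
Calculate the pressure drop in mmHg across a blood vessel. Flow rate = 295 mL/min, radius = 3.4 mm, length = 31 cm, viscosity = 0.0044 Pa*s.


dP = 8*mu*L*Q / (pi*r^4)
Q = 295 mL/min = 4.91667e-06 m^3/s
dP = 127.794 Pa = 127.794 / 133.322 mmHg = 0.9585 mmHg


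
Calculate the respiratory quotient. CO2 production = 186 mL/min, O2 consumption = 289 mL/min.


RQ = VCO2 / VO2
RQ = 186 / 289
RQ = 0.6436


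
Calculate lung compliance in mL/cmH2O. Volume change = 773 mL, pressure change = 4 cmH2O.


C = dV / dP
C = 773 / 4
C = 193.2 mL/cmH2O


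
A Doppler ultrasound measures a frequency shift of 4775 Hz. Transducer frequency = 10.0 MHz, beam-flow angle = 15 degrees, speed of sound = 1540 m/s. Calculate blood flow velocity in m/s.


v = fd * c / (2 * f0 * cos(theta))
v = 4775 * 1540 / (2 * 1.0000e+07 * cos(15))
v = 0.3806 m/s


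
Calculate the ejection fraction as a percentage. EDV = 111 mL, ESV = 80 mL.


SV = EDV - ESV = 111 - 80 = 31 mL
EF = SV/EDV * 100 = 31/111 * 100
EF = 27.93%


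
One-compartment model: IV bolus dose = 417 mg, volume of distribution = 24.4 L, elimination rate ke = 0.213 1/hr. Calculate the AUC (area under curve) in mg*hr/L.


C0 = Dose/Vd = 417/24.4 = 17.0902 mg/L
AUC = C0/ke = 17.0902/0.213
AUC = 80.24 mg*hr/L


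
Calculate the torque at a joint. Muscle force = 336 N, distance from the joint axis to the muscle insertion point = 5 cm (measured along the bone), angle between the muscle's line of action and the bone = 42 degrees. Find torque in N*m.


Torque = F * d * sin(theta)   (moment arm = d*sin(theta))
d = 5 cm = 0.05 m
Torque = 336 * 0.05 * sin(42)
Torque = 11.24 N*m


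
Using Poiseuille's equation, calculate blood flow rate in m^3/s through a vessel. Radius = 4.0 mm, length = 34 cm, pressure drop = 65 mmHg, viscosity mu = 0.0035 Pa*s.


Q = pi*r^4*dP / (8*mu*L)
r = 0.004 m, L = 0.34 m
dP = 65 mmHg = 8665.93 Pa
Q = 7.3210e-04 m^3/s


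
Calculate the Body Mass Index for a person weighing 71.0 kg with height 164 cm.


BMI = weight / height^2
height = 164 cm = 1.64 m
BMI = 71.0 / 1.64^2
BMI = 26.4 kg/m^2


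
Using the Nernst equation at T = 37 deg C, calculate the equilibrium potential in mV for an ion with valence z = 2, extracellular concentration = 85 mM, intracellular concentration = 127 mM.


E = (RT/(zF)) * ln(C_out/C_in)
T = 37 + 273.15 = 310.15 K
E = (8.314 * 310.15 / (2 * 96485)) * ln(85/127)
E = -5.366 mV


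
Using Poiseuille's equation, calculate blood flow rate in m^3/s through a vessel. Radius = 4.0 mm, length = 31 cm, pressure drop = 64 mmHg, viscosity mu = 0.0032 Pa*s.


Q = pi*r^4*dP / (8*mu*L)
r = 0.004 m, L = 0.31 m
dP = 64 mmHg = 8532.608 Pa
Q = 8.6471e-04 m^3/s


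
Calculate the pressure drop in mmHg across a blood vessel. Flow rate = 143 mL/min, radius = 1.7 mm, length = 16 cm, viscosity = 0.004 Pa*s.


dP = 8*mu*L*Q / (pi*r^4)
Q = 143 mL/min = 2.38333e-06 m^3/s
dP = 465.06 Pa = 465.06 / 133.322 mmHg = 3.488 mmHg


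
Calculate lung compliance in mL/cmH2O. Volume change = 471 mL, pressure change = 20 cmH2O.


C = dV / dP
C = 471 / 20
C = 23.55 mL/cmH2O


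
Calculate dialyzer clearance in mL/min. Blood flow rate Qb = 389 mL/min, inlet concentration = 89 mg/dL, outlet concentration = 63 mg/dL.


K = Qb * (Cb_in - Cb_out) / Cb_in
K = 389 * (89 - 63) / 89
K = 113.6 mL/min


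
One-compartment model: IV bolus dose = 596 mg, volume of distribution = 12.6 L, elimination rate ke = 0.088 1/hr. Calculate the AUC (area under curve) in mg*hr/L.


C0 = Dose/Vd = 596/12.6 = 47.3016 mg/L
AUC = C0/ke = 47.3016/0.088
AUC = 537.5 mg*hr/L


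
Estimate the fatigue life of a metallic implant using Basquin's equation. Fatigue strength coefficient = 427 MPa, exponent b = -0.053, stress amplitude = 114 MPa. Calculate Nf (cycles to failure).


sigma_a = sigma_f' * (2Nf)^b
2Nf = (sigma_a/sigma_f')^(1/b)
2Nf = (114/427)^(1/-0.053)
2Nf = 6.6250495e+10
Nf = 3.3125e+10


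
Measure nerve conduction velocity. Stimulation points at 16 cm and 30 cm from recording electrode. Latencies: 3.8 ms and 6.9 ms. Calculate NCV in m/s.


Distance = (30 - 16) / 100 = 0.14 m
dt = (6.9 - 3.8) / 1000 = 0.0031 s
NCV = dist / dt = 45.16 m/s


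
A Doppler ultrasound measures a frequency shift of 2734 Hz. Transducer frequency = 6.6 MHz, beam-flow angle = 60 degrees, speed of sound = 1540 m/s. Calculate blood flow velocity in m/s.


v = fd * c / (2 * f0 * cos(theta))
v = 2734 * 1540 / (2 * 6.6000e+06 * cos(60))
v = 0.6379 m/s


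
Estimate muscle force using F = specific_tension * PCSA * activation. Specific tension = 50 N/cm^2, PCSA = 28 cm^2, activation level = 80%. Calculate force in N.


F = sigma * PCSA * activation
F = 50 * 28 * 0.8
F = 1120 N


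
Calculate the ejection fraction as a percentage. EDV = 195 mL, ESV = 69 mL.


SV = EDV - ESV = 195 - 69 = 126 mL
EF = SV/EDV * 100 = 126/195 * 100
EF = 64.62%


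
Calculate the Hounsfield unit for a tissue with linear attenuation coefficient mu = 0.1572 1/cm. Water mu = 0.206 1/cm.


HU = ((mu_tissue - mu_water) / mu_water) * 1000
HU = ((0.1572 - 0.206) / 0.206) * 1000
HU = -236.9


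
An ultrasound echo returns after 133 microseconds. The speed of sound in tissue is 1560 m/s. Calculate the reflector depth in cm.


depth = c * t / 2
t = 133 us = 1.3300e-04 s
depth = 1560 * 1.3300e-04 / 2
depth = 0.10374 m = 10.374 cm


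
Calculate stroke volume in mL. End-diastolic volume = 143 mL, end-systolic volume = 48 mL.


SV = EDV - ESV
SV = 143 - 48
SV = 95 mL


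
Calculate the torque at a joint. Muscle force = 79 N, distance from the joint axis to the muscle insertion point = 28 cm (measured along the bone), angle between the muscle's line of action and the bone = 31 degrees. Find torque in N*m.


Torque = F * d * sin(theta)   (moment arm = d*sin(theta))
d = 28 cm = 0.28 m
Torque = 79 * 0.28 * sin(31)
Torque = 11.39 N*m


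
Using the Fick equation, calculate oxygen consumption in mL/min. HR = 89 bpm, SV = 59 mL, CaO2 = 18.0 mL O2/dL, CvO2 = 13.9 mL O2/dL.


CO = HR*SV = 89*59/1000 = 5.251 L/min
a-v O2 diff = 18.0 - 13.9 = 4.1 mL/dL
VO2 = CO * (CaO2-CvO2) * 10 dL/L
VO2 = 5.251 * 4.1 * 10
VO2 = 215.3 mL/min


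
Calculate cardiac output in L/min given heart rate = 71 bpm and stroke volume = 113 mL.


CO = HR * SV
CO = 71 * 113 / 1000
CO = 8.023 L/min


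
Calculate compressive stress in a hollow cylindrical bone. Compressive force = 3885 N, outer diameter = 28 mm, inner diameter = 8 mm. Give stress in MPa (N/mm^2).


A = pi*(r_o^2 - r_i^2)
r_o = 14 mm, r_i = 4 mm
A = 565.487 mm^2
sigma = F/A = 3885 / 565.487
sigma = 6.87 MPa


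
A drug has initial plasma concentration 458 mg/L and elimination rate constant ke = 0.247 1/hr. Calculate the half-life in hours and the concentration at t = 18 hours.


t_half = ln(2) / ke = 0.693147 / 0.247 = 2.806 hr
C(t) = C0 * exp(-ke*t) = 458 * exp(-0.247*18)
C(18) = 5.37 mg/L


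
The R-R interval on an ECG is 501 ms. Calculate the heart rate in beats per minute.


HR = 60 / RR_interval(s)
RR = 501 ms = 0.501 s
HR = 60 / 0.501 = 119.8 bpm


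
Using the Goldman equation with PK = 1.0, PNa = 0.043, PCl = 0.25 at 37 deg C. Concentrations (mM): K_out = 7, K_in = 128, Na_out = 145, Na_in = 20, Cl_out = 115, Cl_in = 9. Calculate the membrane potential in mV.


Vm = (RT/F)*ln((PK*Ko + PNa*Nao + PCl*Cli)/(PK*Ki + PNa*Nai + PCl*Clo))
Numer = 15.485, Denom = 157.61
Vm = -62.01 mV


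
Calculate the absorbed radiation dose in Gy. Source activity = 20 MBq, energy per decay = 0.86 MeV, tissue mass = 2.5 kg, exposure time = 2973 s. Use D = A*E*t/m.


A = 20 MBq = 2.0000e+07 Bq
E = 0.86 MeV = 1.37772e-13 J
D = A*E*t/m = 2.0000e+07*1.37772e-13*2973/2.5
D = 0.003277 Gy


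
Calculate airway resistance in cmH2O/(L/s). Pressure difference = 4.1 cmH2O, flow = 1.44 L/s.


R = dP / flow
R = 4.1 / 1.44
R = 2.847 cmH2O/(L/s)


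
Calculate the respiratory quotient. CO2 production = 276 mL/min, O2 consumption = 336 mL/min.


RQ = VCO2 / VO2
RQ = 276 / 336
RQ = 0.8214


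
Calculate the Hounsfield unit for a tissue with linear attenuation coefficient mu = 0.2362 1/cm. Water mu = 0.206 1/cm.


HU = ((mu_tissue - mu_water) / mu_water) * 1000
HU = ((0.2362 - 0.206) / 0.206) * 1000
HU = 146.6


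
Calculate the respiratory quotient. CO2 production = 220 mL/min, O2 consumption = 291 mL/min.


RQ = VCO2 / VO2
RQ = 220 / 291
RQ = 0.756


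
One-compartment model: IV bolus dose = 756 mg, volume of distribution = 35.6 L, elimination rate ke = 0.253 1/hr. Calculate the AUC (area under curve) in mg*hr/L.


C0 = Dose/Vd = 756/35.6 = 21.236 mg/L
AUC = C0/ke = 21.236/0.253
AUC = 83.94 mg*hr/L


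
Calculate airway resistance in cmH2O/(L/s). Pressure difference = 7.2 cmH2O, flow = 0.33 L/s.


R = dP / flow
R = 7.2 / 0.33
R = 21.82 cmH2O/(L/s)


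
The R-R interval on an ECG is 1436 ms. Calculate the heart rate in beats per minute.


HR = 60 / RR_interval(s)
RR = 1436 ms = 1.436 s
HR = 60 / 1.436 = 41.78 bpm


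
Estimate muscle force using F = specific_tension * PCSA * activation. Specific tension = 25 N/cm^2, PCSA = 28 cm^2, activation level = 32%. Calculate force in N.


F = sigma * PCSA * activation
F = 25 * 28 * 0.32
F = 224 N


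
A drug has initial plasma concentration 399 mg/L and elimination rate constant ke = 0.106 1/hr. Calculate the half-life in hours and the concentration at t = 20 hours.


t_half = ln(2) / ke = 0.693147 / 0.106 = 6.539 hr
C(t) = C0 * exp(-ke*t) = 399 * exp(-0.106*20)
C(20) = 47.89 mg/L


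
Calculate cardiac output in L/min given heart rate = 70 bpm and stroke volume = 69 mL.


CO = HR * SV
CO = 70 * 69 / 1000
CO = 4.83 L/min


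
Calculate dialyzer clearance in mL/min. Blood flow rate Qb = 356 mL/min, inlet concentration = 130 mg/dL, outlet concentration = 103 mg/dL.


K = Qb * (Cb_in - Cb_out) / Cb_in
K = 356 * (130 - 103) / 130
K = 73.94 mL/min


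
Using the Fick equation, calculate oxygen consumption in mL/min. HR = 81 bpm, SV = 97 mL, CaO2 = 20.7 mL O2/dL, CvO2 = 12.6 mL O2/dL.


CO = HR*SV = 81*97/1000 = 7.857 L/min
a-v O2 diff = 20.7 - 12.6 = 8.1 mL/dL
VO2 = CO * (CaO2-CvO2) * 10 dL/L
VO2 = 7.857 * 8.1 * 10
VO2 = 636.4 mL/min


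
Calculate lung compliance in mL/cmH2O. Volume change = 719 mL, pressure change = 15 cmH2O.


C = dV / dP
C = 719 / 15
C = 47.93 mL/cmH2O


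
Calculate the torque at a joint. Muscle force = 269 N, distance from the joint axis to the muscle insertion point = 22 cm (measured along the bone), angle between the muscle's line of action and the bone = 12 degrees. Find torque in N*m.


Torque = F * d * sin(theta)   (moment arm = d*sin(theta))
d = 22 cm = 0.22 m
Torque = 269 * 0.22 * sin(12)
Torque = 12.3 N*m


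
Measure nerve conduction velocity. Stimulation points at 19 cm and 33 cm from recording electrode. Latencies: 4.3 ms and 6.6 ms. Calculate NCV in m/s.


Distance = (33 - 19) / 100 = 0.14 m
dt = (6.6 - 4.3) / 1000 = 0.0023 s
NCV = dist / dt = 60.87 m/s


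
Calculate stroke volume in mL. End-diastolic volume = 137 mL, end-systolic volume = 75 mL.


SV = EDV - ESV
SV = 137 - 75
SV = 62 mL


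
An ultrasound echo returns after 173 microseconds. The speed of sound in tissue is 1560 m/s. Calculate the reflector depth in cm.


depth = c * t / 2
t = 173 us = 1.7300e-04 s
depth = 1560 * 1.7300e-04 / 2
depth = 0.13494 m = 13.494 cm


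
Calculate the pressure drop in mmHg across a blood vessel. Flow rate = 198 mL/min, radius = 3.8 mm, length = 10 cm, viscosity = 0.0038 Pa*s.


dP = 8*mu*L*Q / (pi*r^4)
Q = 198 mL/min = 3.3e-06 m^3/s
dP = 15.3145 Pa = 15.3145 / 133.322 mmHg = 0.1149 mmHg


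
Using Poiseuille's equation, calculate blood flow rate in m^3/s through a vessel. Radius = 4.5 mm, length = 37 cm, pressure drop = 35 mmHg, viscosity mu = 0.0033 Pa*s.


Q = pi*r^4*dP / (8*mu*L)
r = 0.0045 m, L = 0.37 m
dP = 35 mmHg = 4666.27 Pa
Q = 6.1541e-04 m^3/s


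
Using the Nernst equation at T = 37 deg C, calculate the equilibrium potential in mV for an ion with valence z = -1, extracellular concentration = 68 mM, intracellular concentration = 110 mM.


E = (RT/(zF)) * ln(C_out/C_in)
T = 37 + 273.15 = 310.15 K
E = (8.314 * 310.15 / (-1 * 96485)) * ln(68/110)
E = 12.85 mV


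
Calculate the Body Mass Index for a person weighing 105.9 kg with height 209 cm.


BMI = weight / height^2
height = 209 cm = 2.09 m
BMI = 105.9 / 2.09^2
BMI = 24.24 kg/m^2


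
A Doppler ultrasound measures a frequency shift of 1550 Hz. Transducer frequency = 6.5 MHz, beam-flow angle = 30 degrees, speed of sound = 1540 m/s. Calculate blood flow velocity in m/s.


v = fd * c / (2 * f0 * cos(theta))
v = 1550 * 1540 / (2 * 6.5000e+06 * cos(30))
v = 0.212 m/s


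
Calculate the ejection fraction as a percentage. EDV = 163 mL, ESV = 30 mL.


SV = EDV - ESV = 163 - 30 = 133 mL
EF = SV/EDV * 100 = 133/163 * 100
EF = 81.6%


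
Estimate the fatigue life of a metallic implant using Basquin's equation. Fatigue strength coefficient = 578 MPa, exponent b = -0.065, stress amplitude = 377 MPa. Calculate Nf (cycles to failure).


sigma_a = sigma_f' * (2Nf)^b
2Nf = (sigma_a/sigma_f')^(1/b)
2Nf = (377/578)^(1/-0.065)
2Nf = 716.43491
Nf = 358.2


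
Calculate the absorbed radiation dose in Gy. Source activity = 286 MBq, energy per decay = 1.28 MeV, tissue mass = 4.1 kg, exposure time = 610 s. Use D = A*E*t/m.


A = 286 MBq = 2.8600e+08 Bq
E = 1.28 MeV = 2.05056e-13 J
D = A*E*t/m = 2.8600e+08*2.05056e-13*610/4.1
D = 0.008725 Gy


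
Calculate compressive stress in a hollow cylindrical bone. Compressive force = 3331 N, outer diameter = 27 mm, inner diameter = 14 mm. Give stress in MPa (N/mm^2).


A = pi*(r_o^2 - r_i^2)
r_o = 13.5 mm, r_i = 7 mm
A = 418.617 mm^2
sigma = F/A = 3331 / 418.617
sigma = 7.957 MPa


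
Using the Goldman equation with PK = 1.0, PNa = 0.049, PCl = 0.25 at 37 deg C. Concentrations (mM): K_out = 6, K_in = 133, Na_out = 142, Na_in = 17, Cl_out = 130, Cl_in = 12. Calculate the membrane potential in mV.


Vm = (RT/F)*ln((PK*Ko + PNa*Nao + PCl*Cli)/(PK*Ki + PNa*Nai + PCl*Clo))
Numer = 15.958, Denom = 166.333
Vm = -62.64 mV


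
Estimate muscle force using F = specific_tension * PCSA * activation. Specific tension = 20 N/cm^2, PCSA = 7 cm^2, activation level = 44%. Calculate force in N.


F = sigma * PCSA * activation
F = 20 * 7 * 0.44
F = 61.6 N


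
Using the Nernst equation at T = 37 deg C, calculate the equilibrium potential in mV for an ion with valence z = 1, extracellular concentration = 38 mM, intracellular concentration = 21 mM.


E = (RT/(zF)) * ln(C_out/C_in)
T = 37 + 273.15 = 310.15 K
E = (8.314 * 310.15 / (1 * 96485)) * ln(38/21)
E = 15.85 mV


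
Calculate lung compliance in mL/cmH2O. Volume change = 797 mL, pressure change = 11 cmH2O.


C = dV / dP
C = 797 / 11
C = 72.45 mL/cmH2O


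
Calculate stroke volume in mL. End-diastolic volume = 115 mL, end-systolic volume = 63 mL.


SV = EDV - ESV
SV = 115 - 63
SV = 52 mL


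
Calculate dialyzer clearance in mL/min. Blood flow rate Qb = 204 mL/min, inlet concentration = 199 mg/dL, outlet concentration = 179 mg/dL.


K = Qb * (Cb_in - Cb_out) / Cb_in
K = 204 * (199 - 179) / 199
K = 20.5 mL/min


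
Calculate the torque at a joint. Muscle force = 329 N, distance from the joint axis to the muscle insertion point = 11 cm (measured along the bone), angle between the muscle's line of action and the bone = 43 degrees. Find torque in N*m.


Torque = F * d * sin(theta)   (moment arm = d*sin(theta))
d = 11 cm = 0.11 m
Torque = 329 * 0.11 * sin(43)
Torque = 24.68 N*m


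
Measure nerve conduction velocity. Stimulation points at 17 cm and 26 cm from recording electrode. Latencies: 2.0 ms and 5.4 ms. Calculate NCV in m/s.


Distance = (26 - 17) / 100 = 0.09 m
dt = (5.4 - 2.0) / 1000 = 0.0034 s
NCV = dist / dt = 26.47 m/s


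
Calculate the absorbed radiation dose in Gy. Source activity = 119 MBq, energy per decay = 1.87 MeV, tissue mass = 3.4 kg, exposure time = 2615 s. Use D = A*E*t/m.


A = 119 MBq = 1.1900e+08 Bq
E = 1.87 MeV = 2.99574e-13 J
D = A*E*t/m = 1.1900e+08*2.99574e-13*2615/3.4
D = 0.02742 Gy


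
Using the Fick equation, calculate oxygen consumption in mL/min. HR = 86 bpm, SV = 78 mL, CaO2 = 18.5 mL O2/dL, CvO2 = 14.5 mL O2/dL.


CO = HR*SV = 86*78/1000 = 6.708 L/min
a-v O2 diff = 18.5 - 14.5 = 4 mL/dL
VO2 = CO * (CaO2-CvO2) * 10 dL/L
VO2 = 6.708 * 4 * 10
VO2 = 268.3 mL/min


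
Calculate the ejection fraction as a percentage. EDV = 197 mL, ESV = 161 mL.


SV = EDV - ESV = 197 - 161 = 36 mL
EF = SV/EDV * 100 = 36/197 * 100
EF = 18.27%


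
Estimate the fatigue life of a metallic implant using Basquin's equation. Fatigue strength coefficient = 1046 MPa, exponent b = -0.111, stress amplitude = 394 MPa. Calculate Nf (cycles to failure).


sigma_a = sigma_f' * (2Nf)^b
2Nf = (sigma_a/sigma_f')^(1/b)
2Nf = (394/1046)^(1/-0.111)
2Nf = 6609.0541
Nf = 3305


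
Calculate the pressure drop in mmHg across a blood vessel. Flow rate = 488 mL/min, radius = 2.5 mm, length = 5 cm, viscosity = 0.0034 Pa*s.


dP = 8*mu*L*Q / (pi*r^4)
Q = 488 mL/min = 8.13333e-06 m^3/s
dP = 90.1358 Pa = 90.1358 / 133.322 mmHg = 0.6761 mmHg


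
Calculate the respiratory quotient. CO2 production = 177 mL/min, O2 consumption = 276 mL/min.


RQ = VCO2 / VO2
RQ = 177 / 276
RQ = 0.6413


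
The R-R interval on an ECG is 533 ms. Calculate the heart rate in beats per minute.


HR = 60 / RR_interval(s)
RR = 533 ms = 0.533 s
HR = 60 / 0.533 = 112.6 bpm


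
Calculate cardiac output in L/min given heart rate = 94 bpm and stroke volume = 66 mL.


CO = HR * SV
CO = 94 * 66 / 1000
CO = 6.204 L/min


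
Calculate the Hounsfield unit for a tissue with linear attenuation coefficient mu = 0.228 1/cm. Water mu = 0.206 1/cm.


HU = ((mu_tissue - mu_water) / mu_water) * 1000
HU = ((0.228 - 0.206) / 0.206) * 1000
HU = 106.8


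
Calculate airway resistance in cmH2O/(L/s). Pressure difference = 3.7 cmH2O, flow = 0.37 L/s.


R = dP / flow
R = 3.7 / 0.37
R = 10 cmH2O/(L/s)


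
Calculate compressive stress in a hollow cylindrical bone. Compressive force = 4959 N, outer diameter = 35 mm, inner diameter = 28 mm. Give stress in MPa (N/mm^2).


A = pi*(r_o^2 - r_i^2)
r_o = 17.5 mm, r_i = 14 mm
A = 346.361 mm^2
sigma = F/A = 4959 / 346.361
sigma = 14.32 MPa


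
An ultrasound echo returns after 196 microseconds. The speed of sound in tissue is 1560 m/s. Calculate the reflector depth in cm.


depth = c * t / 2
t = 196 us = 1.9600e-04 s
depth = 1560 * 1.9600e-04 / 2
depth = 0.15288 m = 15.288 cm


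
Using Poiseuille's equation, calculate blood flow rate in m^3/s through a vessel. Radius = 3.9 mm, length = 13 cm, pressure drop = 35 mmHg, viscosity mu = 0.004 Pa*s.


Q = pi*r^4*dP / (8*mu*L)
r = 0.0039 m, L = 0.13 m
dP = 35 mmHg = 4666.27 Pa
Q = 8.1524e-04 m^3/s


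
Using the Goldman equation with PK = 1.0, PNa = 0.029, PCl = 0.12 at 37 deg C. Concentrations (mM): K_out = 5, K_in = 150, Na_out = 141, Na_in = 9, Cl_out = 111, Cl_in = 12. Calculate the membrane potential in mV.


Vm = (RT/F)*ln((PK*Ko + PNa*Nao + PCl*Cli)/(PK*Ki + PNa*Nai + PCl*Clo))
Numer = 10.529, Denom = 163.581
Vm = -73.31 mV


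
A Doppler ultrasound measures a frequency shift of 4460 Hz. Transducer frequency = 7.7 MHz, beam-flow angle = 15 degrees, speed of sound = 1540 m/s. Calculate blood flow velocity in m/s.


v = fd * c / (2 * f0 * cos(theta))
v = 4460 * 1540 / (2 * 7.7000e+06 * cos(15))
v = 0.4617 m/s


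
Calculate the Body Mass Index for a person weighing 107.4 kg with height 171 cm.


BMI = weight / height^2
height = 171 cm = 1.71 m
BMI = 107.4 / 1.71^2
BMI = 36.73 kg/m^2


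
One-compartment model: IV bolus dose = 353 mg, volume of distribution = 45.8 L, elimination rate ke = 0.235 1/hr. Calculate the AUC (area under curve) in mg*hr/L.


C0 = Dose/Vd = 353/45.8 = 7.70742 mg/L
AUC = C0/ke = 7.70742/0.235
AUC = 32.8 mg*hr/L


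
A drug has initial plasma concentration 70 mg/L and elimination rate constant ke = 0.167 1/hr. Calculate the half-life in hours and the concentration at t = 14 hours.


t_half = ln(2) / ke = 0.693147 / 0.167 = 4.151 hr
C(t) = C0 * exp(-ke*t) = 70 * exp(-0.167*14)
C(14) = 6.756 mg/L


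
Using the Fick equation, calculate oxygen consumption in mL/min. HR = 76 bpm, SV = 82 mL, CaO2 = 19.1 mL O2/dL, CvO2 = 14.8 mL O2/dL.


CO = HR*SV = 76*82/1000 = 6.232 L/min
a-v O2 diff = 19.1 - 14.8 = 4.3 mL/dL
VO2 = CO * (CaO2-CvO2) * 10 dL/L
VO2 = 6.232 * 4.3 * 10
VO2 = 268 mL/min


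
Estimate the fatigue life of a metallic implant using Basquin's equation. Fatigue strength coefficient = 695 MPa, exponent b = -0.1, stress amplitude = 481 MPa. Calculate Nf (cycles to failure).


sigma_a = sigma_f' * (2Nf)^b
2Nf = (sigma_a/sigma_f')^(1/b)
2Nf = (481/695)^(1/-0.1)
2Nf = 39.664071
Nf = 19.83


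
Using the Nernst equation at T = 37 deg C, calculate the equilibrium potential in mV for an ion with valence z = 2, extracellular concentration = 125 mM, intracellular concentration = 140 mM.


E = (RT/(zF)) * ln(C_out/C_in)
T = 37 + 273.15 = 310.15 K
E = (8.314 * 310.15 / (2 * 96485)) * ln(125/140)
E = -1.514 mV


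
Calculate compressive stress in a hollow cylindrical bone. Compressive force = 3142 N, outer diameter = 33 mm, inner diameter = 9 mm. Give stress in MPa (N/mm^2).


A = pi*(r_o^2 - r_i^2)
r_o = 16.5 mm, r_i = 4.5 mm
A = 791.681 mm^2
sigma = F/A = 3142 / 791.681
sigma = 3.969 MPa


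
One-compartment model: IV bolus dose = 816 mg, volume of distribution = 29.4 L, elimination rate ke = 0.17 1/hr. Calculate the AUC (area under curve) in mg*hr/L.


C0 = Dose/Vd = 816/29.4 = 27.7551 mg/L
AUC = C0/ke = 27.7551/0.17
AUC = 163.3 mg*hr/L


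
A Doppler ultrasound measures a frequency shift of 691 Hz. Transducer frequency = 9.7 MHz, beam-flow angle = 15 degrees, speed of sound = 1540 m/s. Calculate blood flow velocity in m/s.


v = fd * c / (2 * f0 * cos(theta))
v = 691 * 1540 / (2 * 9.7000e+06 * cos(15))
v = 0.05679 m/s


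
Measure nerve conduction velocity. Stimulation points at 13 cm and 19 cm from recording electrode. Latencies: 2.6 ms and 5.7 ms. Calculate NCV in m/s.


Distance = (19 - 13) / 100 = 0.06 m
dt = (5.7 - 2.6) / 1000 = 0.0031 s
NCV = dist / dt = 19.35 m/s


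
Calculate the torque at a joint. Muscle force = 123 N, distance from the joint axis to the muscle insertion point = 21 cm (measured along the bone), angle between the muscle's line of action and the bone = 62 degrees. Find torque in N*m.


Torque = F * d * sin(theta)   (moment arm = d*sin(theta))
d = 21 cm = 0.21 m
Torque = 123 * 0.21 * sin(62)
Torque = 22.81 N*m


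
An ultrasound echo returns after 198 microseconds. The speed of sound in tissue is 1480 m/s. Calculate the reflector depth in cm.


depth = c * t / 2
t = 198 us = 1.9800e-04 s
depth = 1480 * 1.9800e-04 / 2
depth = 0.14652 m = 14.652 cm


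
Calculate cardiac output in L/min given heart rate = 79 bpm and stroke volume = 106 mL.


CO = HR * SV
CO = 79 * 106 / 1000
CO = 8.374 L/min


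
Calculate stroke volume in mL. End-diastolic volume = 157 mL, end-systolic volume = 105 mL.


SV = EDV - ESV
SV = 157 - 105
SV = 52 mL


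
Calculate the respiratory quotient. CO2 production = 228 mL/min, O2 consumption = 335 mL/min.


RQ = VCO2 / VO2
RQ = 228 / 335
RQ = 0.6806
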